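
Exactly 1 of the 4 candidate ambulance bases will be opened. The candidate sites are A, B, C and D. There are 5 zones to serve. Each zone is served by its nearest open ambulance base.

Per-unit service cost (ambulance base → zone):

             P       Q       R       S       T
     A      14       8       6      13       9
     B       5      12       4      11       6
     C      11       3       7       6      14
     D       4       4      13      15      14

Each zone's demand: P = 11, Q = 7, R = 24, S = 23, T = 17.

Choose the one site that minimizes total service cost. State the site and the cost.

Choose B only; total service cost 590.

With exactly 1 open, each zone uses its cheapest among the chosen.
{B}: P→B 5·11=55, Q→B 12·7=84, R→B 4·24=96, S→B 11·23=253, T→B 6·17=102. Service cost 590.
{C}: service cost 686
{A}: service cost 806
Among all 4 size-1 choices, {B} is lowest.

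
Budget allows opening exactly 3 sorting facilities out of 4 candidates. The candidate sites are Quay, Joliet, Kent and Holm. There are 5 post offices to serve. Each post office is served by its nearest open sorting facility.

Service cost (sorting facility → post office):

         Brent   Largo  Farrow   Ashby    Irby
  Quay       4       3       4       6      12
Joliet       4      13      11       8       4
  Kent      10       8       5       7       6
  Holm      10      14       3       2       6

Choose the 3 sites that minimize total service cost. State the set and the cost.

With exactly 3 open, each post office uses its cheapest among the chosen.
{Quay, Joliet, Holm}: Brent→Quay 4, Largo→Quay 3, Farrow→Holm 3, Ashby→Holm 2, Irby→Joliet 4. Service cost 16.
{Quay, Kent, Holm}: service cost 18
{Quay, Joliet, Kent}: service cost 21
Among all 4 size-3 choices, {Quay, Joliet, Holm} is lowest.

Choose Quay, Joliet and Holm; total service cost 16.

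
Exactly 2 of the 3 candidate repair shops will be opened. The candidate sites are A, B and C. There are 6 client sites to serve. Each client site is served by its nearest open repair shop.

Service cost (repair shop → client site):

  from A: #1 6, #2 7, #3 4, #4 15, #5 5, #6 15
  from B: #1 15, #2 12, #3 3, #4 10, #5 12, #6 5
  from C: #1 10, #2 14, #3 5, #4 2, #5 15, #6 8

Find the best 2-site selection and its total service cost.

Choose A and C; total service cost 32.

With exactly 2 open, each client site uses its cheapest among the chosen.
{A, C}: #1→A 6, #2→A 7, #3→A 4, #4→C 2, #5→A 5, #6→C 8. Service cost 32.
{A, B}: service cost 36
{B, C}: service cost 44
Among all 3 size-2 choices, {A, C} is lowest.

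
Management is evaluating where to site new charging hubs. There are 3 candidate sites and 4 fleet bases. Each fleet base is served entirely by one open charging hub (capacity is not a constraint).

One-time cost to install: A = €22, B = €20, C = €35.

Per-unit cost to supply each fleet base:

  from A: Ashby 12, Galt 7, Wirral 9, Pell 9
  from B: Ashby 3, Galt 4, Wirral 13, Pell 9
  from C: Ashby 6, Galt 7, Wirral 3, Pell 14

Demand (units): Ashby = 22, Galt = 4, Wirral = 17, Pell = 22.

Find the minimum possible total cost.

For any fixed open set, each fleet base goes to its cheapest open site; total = fixed + service.
{B, C}: Ashby→B 3·22=66, Galt→B 4·4=16, Wirral→C 3·17=51, Pell→B 9·22=198. Service 331; fixed 55; total 386.
{A, B, C}: Ashby→B 3·22=66, Galt→B 4·4=16, Wirral→C 3·17=51, Pell→A 9·22=198. Service 331; fixed 77; total 408.
{A, C}: service 409 + fixed 57 = 466
{B}: Ashby→B 3·22=66, Galt→B 4·4=16, Wirral→B 13·17=221, Pell→B 9·22=198. Service 501; fixed 20; total 521.
(All 7 nonempty subsets were checked; B and C is lowest.)

Minimum total cost: 386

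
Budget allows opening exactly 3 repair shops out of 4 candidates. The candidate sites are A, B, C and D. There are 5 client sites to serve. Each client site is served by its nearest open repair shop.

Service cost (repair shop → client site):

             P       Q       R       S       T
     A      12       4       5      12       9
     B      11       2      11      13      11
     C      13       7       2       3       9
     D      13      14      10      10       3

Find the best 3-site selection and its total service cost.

With exactly 3 open, each client site uses its cheapest among the chosen.
{B, C, D}: P→B 11, Q→B 2, R→C 2, S→C 3, T→D 3. Service cost 21.
{A, C, D}: service cost 24
{A, B, C}: service cost 27
Among all 4 size-3 choices, {B, C, D} is lowest.

Choose B, C and D; total service cost 21.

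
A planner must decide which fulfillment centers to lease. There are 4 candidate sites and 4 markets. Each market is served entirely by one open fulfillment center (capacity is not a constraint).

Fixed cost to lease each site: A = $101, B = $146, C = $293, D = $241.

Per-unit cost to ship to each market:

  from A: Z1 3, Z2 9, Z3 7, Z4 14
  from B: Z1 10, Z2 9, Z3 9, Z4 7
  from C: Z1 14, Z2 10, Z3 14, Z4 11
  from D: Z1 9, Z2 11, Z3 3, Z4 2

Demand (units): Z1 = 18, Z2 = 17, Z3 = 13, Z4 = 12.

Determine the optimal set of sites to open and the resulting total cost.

Open A only; minimum total cost 567.

For any fixed open set, each market goes to its cheapest open site; total = fixed + service.
{A}: Z1→A 3·18=54, Z2→A 9·17=153, Z3→A 7·13=91, Z4→A 14·12=168. Service 466; fixed 101; total 567.
{A, D}: Z1→A 3·18=54, Z2→A 9·17=153, Z3→D 3·13=39, Z4→D 2·12=24. Service 270; fixed 342; total 612.
{A, B}: Z1→A 3·18=54, Z2→A 9·17=153, Z3→A 7·13=91, Z4→B 7·12=84. Service 382; fixed 247; total 629.
{A, B, C, D}: Z1→A 3·18=54, Z2→A 9·17=153, Z3→D 3·13=39, Z4→D 2·12=24. Service 270; fixed 781; total 1051.
No other subset beats 567.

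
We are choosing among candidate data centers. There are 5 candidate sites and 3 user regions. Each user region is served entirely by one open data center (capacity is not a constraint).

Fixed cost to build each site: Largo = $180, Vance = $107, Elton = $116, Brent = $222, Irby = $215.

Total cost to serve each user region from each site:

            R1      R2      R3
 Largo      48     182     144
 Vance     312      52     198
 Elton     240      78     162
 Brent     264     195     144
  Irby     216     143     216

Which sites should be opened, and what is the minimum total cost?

Open Largo and Vance; minimum total cost 531.

For any fixed open set, each user region goes to its cheapest open site; total = fixed + service.
{Largo, Vance}: R1→Largo 48, R2→Vance 52, R3→Largo 144. Service 244; fixed 287; total 531.
{Largo}: service 374 + fixed 180 = 554
{Largo, Elton}: R1→Largo 48, R2→Elton 78, R3→Largo 144. Service 270; fixed 296; total 566.
{Largo, Vance, Elton, Brent, Irby}: service 244 + fixed 840 = 1084
No other subset beats 531.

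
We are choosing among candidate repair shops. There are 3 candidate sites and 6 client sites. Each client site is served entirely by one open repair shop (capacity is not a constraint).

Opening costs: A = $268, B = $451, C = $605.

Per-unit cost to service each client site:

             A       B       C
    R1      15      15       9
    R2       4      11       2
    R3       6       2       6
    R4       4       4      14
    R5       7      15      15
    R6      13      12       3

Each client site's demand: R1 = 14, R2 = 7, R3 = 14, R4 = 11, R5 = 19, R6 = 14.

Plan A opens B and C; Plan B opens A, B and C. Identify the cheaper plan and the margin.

Plan A is cheaper by 116.

Plan A: {B, C}: R1→C 9·14=126, R2→C 2·7=14, R3→B 2·14=28, R4→B 4·11=44, R5→B 15·19=285, R6→C 3·14=42. Service 539; fixed 1056; total 1595.
Plan B: {A, B, C}: R1→C 9·14=126, R2→C 2·7=14, R3→B 2·14=28, R4→A 4·11=44, R5→A 7·19=133, R6→C 3·14=42. Service 387; fixed 1324; total 1711.
Difference: |1595 − 1711| = 116.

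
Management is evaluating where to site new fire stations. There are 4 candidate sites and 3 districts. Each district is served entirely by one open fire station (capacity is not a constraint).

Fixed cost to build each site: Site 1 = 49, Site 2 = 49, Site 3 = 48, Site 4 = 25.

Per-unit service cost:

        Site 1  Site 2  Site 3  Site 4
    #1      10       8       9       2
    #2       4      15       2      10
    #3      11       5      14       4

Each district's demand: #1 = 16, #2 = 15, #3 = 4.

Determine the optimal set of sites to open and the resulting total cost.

Open Site 3 and Site 4; minimum total cost 151.

For any fixed open set, each district goes to its cheapest open site; total = fixed + service.
{Site 3, Site 4}: #1→Site 4 2·16=32, #2→Site 3 2·15=30, #3→Site 4 4·4=16. Service 78; fixed 73; total 151.
{Site 1, Site 4}: #1→Site 4 2·16=32, #2→Site 1 4·15=60, #3→Site 4 4·4=16. Service 108; fixed 74; total 182.
{Site 1, Site 3, Site 4}: service 78 + fixed 122 = 200
{Site 1, Site 2, Site 3, Site 4}: #1→Site 4 2·16=32, #2→Site 3 2·15=30, #3→Site 4 4·4=16. Service 78; fixed 171; total 249.
No other subset beats 151.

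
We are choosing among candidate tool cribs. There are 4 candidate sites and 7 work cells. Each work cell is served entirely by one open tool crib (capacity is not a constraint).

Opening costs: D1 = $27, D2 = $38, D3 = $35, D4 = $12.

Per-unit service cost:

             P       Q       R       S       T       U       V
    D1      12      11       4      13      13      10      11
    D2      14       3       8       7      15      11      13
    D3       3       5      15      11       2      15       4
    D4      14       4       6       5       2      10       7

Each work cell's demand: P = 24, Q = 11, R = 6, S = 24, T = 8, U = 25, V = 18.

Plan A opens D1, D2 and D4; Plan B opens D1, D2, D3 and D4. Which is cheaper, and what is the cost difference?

Plan A: {D1, D2, D4}: P→D1 12·24=288, Q→D2 3·11=33, R→D1 4·6=24, S→D4 5·24=120, T→D4 2·8=16, U→D1 10·25=250, V→D4 7·18=126. Service 857; fixed 77; total 934.
Plan B: {D1, D2, D3, D4}: P→D3 3·24=72, Q→D2 3·11=33, R→D1 4·6=24, S→D4 5·24=120, T→D3 2·8=16, U→D1 10·25=250, V→D3 4·18=72. Service 587; fixed 112; total 699.
Difference: |934 − 699| = 235.

Plan B is cheaper by 235.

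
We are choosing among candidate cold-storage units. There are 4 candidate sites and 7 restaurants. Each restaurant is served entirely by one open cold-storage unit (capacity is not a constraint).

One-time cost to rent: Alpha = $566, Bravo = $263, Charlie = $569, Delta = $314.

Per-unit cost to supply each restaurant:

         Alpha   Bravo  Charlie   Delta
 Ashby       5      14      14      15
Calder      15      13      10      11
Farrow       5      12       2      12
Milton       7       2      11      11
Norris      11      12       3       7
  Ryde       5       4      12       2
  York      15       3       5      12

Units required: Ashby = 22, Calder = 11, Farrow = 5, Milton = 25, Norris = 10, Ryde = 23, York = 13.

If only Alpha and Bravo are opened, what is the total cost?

Total cost: 1398

Each restaurant is assigned to its cheapest site among the open ones.
{Alpha, Bravo}: Ashby→Alpha 5·22=110, Calder→Bravo 13·11=143, Farrow→Alpha 5·5=25, Milton→Bravo 2·25=50, Norris→Alpha 11·10=110, Ryde→Bravo 4·23=92, York→Bravo 3·13=39. Service 569; fixed 829; total 1398.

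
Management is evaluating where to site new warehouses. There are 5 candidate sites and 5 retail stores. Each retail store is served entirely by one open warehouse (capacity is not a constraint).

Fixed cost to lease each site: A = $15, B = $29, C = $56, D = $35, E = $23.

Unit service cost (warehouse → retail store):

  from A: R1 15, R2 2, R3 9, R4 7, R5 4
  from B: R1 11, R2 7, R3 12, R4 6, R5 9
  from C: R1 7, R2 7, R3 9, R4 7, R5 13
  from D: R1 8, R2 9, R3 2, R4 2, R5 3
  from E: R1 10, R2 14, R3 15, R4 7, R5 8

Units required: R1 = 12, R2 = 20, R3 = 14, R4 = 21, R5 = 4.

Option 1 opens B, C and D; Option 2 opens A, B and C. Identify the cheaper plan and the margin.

Option 1: {B, C, D}: R1→C 7·12=84, R2→B 7·20=140, R3→D 2·14=28, R4→D 2·21=42, R5→D 3·4=12. Service 306; fixed 120; total 426.
Option 2: {A, B, C}: R1→C 7·12=84, R2→A 2·20=40, R3→A 9·14=126, R4→B 6·21=126, R5→A 4·4=16. Service 392; fixed 100; total 492.
Difference: |426 − 492| = 66.

Option 1 is cheaper by 66.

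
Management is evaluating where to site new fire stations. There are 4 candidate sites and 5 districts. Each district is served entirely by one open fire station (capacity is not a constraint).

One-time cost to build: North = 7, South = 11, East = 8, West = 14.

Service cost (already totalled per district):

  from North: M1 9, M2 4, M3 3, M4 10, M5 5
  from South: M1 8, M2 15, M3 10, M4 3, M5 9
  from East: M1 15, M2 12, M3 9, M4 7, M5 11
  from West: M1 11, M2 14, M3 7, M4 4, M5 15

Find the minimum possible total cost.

Minimum total cost: 38

For any fixed open set, each district goes to its cheapest open site; total = fixed + service.
{North}: M1→North 9, M2→North 4, M3→North 3, M4→North 10, M5→North 5. Service 31; fixed 7; total 38.
{North, South}: service 23 + fixed 18 = 41
{North, East}: service 28 + fixed 15 = 43
{North, South, East, West}: M1→South 8, M2→North 4, M3→North 3, M4→South 3, M5→North 5. Service 23; fixed 40; total 63.
No other subset beats 38.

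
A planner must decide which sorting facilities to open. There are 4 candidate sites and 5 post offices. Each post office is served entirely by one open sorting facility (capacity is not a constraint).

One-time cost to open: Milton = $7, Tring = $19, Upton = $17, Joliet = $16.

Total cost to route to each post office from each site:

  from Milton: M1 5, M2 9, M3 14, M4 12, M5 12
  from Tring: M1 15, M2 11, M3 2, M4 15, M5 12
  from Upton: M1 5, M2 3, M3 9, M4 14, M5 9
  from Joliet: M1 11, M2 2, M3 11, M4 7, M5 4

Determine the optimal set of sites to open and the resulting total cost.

For any fixed open set, each post office goes to its cheapest open site; total = fixed + service.
{Joliet}: M1→Joliet 11, M2→Joliet 2, M3→Joliet 11, M4→Joliet 7, M5→Joliet 4. Service 35; fixed 16; total 51.
{Milton, Joliet}: M1→Milton 5, M2→Joliet 2, M3→Joliet 11, M4→Joliet 7, M5→Joliet 4. Service 29; fixed 23; total 52.
{Upton}: service 40 + fixed 17 = 57
{Milton, Tring, Upton, Joliet}: service 20 + fixed 59 = 79
(All 15 nonempty subsets were checked; Joliet only is lowest.)

Open Joliet only; minimum total cost 51.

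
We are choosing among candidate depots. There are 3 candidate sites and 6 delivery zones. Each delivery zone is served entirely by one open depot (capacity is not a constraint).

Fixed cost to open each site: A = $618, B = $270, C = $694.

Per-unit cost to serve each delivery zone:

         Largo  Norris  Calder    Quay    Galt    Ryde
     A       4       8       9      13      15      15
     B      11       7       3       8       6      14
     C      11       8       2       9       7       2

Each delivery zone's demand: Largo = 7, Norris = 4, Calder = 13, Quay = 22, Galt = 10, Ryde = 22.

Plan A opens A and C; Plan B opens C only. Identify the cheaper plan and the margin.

Plan B is cheaper by 569.

Plan A: {A, C}: Largo→A 4·7=28, Norris→A 8·4=32, Calder→C 2·13=26, Quay→C 9·22=198, Galt→C 7·10=70, Ryde→C 2·22=44. Service 398; fixed 1312; total 1710.
Plan B: {C}: Largo→C 11·7=77, Norris→C 8·4=32, Calder→C 2·13=26, Quay→C 9·22=198, Galt→C 7·10=70, Ryde→C 2·22=44. Service 447; fixed 694; total 1141.
Difference: |1710 − 1141| = 569.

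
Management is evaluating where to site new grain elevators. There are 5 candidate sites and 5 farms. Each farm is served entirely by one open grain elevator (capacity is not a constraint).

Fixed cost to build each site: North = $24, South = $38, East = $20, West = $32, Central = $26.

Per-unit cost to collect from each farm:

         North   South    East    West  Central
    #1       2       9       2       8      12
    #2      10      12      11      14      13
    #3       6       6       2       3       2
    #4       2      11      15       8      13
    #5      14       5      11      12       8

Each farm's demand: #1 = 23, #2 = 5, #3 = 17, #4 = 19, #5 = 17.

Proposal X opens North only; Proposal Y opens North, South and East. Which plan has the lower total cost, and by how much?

Proposal X: {North}: #1→North 2·23=46, #2→North 10·5=50, #3→North 6·17=102, #4→North 2·19=38, #5→North 14·17=238. Service 474; fixed 24; total 498.
Proposal Y: {North, South, East}: #1→North 2·23=46, #2→North 10·5=50, #3→East 2·17=34, #4→North 2·19=38, #5→South 5·17=85. Service 253; fixed 82; total 335.
Difference: |498 − 335| = 163.

Proposal Y is cheaper by 163.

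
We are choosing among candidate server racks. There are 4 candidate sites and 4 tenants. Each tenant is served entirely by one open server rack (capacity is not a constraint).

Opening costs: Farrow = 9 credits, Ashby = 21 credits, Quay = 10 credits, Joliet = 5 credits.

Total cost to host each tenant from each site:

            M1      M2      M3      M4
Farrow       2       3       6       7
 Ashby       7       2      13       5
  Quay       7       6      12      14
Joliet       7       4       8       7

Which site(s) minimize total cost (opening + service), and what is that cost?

Open Farrow only; minimum total cost 27.

For any fixed open set, each tenant goes to its cheapest open site; total = fixed + service.
{Farrow}: M1→Farrow 2, M2→Farrow 3, M3→Farrow 6, M4→Farrow 7. Service 18; fixed 9; total 27.
{Joliet}: M1→Joliet 7, M2→Joliet 4, M3→Joliet 8, M4→Joliet 7. Service 26; fixed 5; total 31.
{Farrow, Joliet}: service 18 + fixed 14 = 32
{Farrow, Ashby, Quay, Joliet}: M1→Farrow 2, M2→Ashby 2, M3→Farrow 6, M4→Ashby 5. Service 15; fixed 45; total 60.
(All 15 nonempty subsets were checked; Farrow only is lowest.)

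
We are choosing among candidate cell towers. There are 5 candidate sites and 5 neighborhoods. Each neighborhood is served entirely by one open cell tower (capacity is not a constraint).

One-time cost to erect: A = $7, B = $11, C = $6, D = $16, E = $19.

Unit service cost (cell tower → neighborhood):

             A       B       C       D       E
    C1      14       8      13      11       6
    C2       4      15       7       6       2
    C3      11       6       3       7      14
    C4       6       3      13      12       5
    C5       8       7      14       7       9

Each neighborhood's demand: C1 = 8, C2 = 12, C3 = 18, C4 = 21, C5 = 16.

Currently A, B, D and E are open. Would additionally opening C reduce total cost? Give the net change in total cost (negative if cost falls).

Current service cost with {A, B, D, E}: 355.
Adding C: each neighborhood re-picks its cheapest; new service cost 301, saving 54.
Extra fixed cost: 6. Net change = 6 − 54 = -48.
(Totals: 408 → 360.)

Yes — net change −48 (cost falls by 48).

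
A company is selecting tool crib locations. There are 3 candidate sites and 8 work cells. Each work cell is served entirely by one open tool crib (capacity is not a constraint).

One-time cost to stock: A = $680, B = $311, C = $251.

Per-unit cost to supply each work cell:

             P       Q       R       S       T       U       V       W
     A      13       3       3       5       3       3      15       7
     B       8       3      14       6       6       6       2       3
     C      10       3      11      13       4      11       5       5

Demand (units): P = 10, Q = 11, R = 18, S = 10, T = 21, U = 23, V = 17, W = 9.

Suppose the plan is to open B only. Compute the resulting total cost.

Total cost: 1061

Each work cell is assigned to its cheapest site among the open ones.
{B}: P→B 8·10=80, Q→B 3·11=33, R→B 14·18=252, S→B 6·10=60, T→B 6·21=126, U→B 6·23=138, V→B 2·17=34, W→B 3·9=27. Service 750; fixed 311; total 1061.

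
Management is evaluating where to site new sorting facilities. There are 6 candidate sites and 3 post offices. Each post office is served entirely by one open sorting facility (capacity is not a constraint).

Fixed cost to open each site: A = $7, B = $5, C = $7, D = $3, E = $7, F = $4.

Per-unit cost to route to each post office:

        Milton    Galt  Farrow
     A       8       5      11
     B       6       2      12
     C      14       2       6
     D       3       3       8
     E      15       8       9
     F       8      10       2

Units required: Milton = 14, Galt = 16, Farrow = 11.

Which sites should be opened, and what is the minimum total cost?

For any fixed open set, each post office goes to its cheapest open site; total = fixed + service.
{B, D, F}: Milton→D 3·14=42, Galt→B 2·16=32, Farrow→F 2·11=22. Service 96; fixed 12; total 108.
{C, D, F}: Milton→D 3·14=42, Galt→C 2·16=32, Farrow→F 2·11=22. Service 96; fixed 14; total 110.
{A, B, D, F}: Milton→D 3·14=42, Galt→B 2·16=32, Farrow→F 2·11=22. Service 96; fixed 19; total 115.
{A, B, C, D, E, F}: service 96 + fixed 33 = 129
No other subset beats 108.

Open B, D and F; minimum total cost 108.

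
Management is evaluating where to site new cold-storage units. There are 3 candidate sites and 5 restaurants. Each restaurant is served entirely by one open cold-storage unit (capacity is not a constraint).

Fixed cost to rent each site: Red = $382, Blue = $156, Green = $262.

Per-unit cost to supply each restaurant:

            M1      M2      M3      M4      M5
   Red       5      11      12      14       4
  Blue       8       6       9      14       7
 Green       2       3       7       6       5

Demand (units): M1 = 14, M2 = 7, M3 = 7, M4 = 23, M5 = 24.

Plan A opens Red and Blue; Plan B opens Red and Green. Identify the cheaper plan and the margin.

Plan A: {Red, Blue}: M1→Red 5·14=70, M2→Blue 6·7=42, M3→Blue 9·7=63, M4→Red 14·23=322, M5→Red 4·24=96. Service 593; fixed 538; total 1131.
Plan B: {Red, Green}: M1→Green 2·14=28, M2→Green 3·7=21, M3→Green 7·7=49, M4→Green 6·23=138, M5→Red 4·24=96. Service 332; fixed 644; total 976.
Difference: |1131 − 976| = 155.

Plan B is cheaper by 155.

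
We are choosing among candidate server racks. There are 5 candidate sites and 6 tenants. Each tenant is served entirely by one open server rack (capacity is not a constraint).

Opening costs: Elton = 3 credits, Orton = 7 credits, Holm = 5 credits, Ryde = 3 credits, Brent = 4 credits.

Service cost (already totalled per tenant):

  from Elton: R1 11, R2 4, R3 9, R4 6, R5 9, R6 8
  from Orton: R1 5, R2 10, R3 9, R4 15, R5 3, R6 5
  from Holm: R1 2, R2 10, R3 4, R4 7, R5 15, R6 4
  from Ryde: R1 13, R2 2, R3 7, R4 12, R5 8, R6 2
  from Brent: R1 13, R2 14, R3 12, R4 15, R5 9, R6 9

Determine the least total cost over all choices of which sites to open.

Minimum total cost: 33

For any fixed open set, each tenant goes to its cheapest open site; total = fixed + service.
{Holm, Ryde}: R1→Holm 2, R2→Ryde 2, R3→Holm 4, R4→Holm 7, R5→Ryde 8, R6→Ryde 2. Service 25; fixed 8; total 33.
{Elton, Holm, Ryde}: service 24 + fixed 11 = 35
{Orton, Holm, Ryde}: R1→Holm 2, R2→Ryde 2, R3→Holm 4, R4→Holm 7, R5→Orton 3, R6→Ryde 2. Service 20; fixed 15; total 35.
{Elton, Orton, Holm, Ryde, Brent}: R1→Holm 2, R2→Ryde 2, R3→Holm 4, R4→Elton 6, R5→Orton 3, R6→Ryde 2. Service 19; fixed 22; total 41.
No other subset beats 33.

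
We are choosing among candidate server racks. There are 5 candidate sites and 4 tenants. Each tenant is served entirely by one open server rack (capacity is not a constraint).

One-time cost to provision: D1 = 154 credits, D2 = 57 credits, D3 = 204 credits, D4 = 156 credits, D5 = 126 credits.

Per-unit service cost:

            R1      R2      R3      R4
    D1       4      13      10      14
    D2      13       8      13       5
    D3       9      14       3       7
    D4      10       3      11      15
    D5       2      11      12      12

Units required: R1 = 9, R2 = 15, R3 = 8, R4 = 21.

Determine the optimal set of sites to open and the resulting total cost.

For any fixed open set, each tenant goes to its cheapest open site; total = fixed + service.
{D2}: R1→D2 13·9=117, R2→D2 8·15=120, R3→D2 13·8=104, R4→D2 5·21=105. Service 446; fixed 57; total 503.
{D2, D5}: R1→D5 2·9=18, R2→D2 8·15=120, R3→D5 12·8=96, R4→D2 5·21=105. Service 339; fixed 183; total 522.
{D2, D4}: R1→D4 10·9=90, R2→D4 3·15=45, R3→D4 11·8=88, R4→D2 5·21=105. Service 328; fixed 213; total 541.
{D1, D2, D3, D4, D5}: service 192 + fixed 697 = 889
No other subset beats 503.

Open D2 only; minimum total cost 503.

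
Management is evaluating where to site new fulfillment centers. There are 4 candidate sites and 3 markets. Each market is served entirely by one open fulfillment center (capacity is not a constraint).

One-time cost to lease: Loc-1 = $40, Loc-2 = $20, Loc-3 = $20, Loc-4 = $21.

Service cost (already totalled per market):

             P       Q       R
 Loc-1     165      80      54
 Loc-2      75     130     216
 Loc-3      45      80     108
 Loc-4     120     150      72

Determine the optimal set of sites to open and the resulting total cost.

For any fixed open set, each market goes to its cheapest open site; total = fixed + service.
{Loc-3, Loc-4}: P→Loc-3 45, Q→Loc-3 80, R→Loc-4 72. Service 197; fixed 41; total 238.
{Loc-1, Loc-3}: P→Loc-3 45, Q→Loc-1 80, R→Loc-1 54. Service 179; fixed 60; total 239.
{Loc-3}: P→Loc-3 45, Q→Loc-3 80, R→Loc-3 108. Service 233; fixed 20; total 253.
{Loc-1, Loc-2, Loc-3, Loc-4}: P→Loc-3 45, Q→Loc-1 80, R→Loc-1 54. Service 179; fixed 101; total 280.
No other subset beats 238.

Open Loc-3 and Loc-4; minimum total cost 238.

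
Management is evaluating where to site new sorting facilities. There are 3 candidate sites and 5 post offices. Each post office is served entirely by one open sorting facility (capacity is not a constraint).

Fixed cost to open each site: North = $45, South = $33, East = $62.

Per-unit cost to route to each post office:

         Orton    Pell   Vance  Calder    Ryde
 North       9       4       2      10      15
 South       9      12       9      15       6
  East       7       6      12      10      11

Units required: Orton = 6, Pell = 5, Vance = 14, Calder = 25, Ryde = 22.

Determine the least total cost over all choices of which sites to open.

For any fixed open set, each post office goes to its cheapest open site; total = fixed + service.
{North, South}: Orton→North 9·6=54, Pell→North 4·5=20, Vance→North 2·14=28, Calder→North 10·25=250, Ryde→South 6·22=132. Service 484; fixed 78; total 562.
{North, South, East}: service 472 + fixed 140 = 612
{South, East}: service 580 + fixed 95 = 675
{South}: service 747 + fixed 33 = 780
No other subset beats 562.

Minimum total cost: 562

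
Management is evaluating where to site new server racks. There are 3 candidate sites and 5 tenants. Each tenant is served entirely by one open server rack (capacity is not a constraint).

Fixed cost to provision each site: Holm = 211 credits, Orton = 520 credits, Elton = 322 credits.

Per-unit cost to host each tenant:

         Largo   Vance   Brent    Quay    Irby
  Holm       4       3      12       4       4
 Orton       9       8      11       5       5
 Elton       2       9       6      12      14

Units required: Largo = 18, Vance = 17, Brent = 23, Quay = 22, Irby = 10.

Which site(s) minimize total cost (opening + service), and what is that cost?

For any fixed open set, each tenant goes to its cheapest open site; total = fixed + service.
{Holm}: Largo→Holm 4·18=72, Vance→Holm 3·17=51, Brent→Holm 12·23=276, Quay→Holm 4·22=88, Irby→Holm 4·10=40. Service 527; fixed 211; total 738.
{Holm, Elton}: service 353 + fixed 533 = 886
{Elton}: Largo→Elton 2·18=36, Vance→Elton 9·17=153, Brent→Elton 6·23=138, Quay→Elton 12·22=264, Irby→Elton 14·10=140. Service 731; fixed 322; total 1053.
{Holm, Orton, Elton}: service 353 + fixed 1053 = 1406
No other subset beats 738.

Open Holm only; minimum total cost 738.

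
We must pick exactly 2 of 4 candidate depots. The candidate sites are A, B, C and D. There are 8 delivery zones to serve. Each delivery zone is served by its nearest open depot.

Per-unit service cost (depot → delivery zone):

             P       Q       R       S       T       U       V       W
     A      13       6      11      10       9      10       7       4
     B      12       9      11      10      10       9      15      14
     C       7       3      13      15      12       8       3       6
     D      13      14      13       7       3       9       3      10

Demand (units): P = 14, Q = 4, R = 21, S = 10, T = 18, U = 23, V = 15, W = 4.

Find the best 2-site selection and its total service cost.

With exactly 2 open, each delivery zone uses its cheapest among the chosen.
{C, D}: P→C 7·14=98, Q→C 3·4=12, R→C 13·21=273, S→D 7·10=70, T→D 3·18=54, U→C 8·23=184, V→C 3·15=45, W→C 6·4=24. Service cost 760.
{A, D}: service cost 829
{A, C}: service cost 848
Among all 6 size-2 choices, {C, D} is lowest.

Choose C and D; total service cost 760.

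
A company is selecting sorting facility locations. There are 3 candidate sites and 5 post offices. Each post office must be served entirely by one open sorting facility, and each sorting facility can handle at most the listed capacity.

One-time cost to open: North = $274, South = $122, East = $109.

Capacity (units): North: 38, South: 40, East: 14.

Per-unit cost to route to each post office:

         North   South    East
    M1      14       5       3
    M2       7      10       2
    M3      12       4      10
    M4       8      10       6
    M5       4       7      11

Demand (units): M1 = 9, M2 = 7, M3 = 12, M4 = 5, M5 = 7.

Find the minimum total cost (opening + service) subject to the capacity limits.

Open {South}: M1→South 5·9=45, M2→South 10·7=70, M3→South 4·12=48, M4→South 10·5=50, M5→South 7·7=49.
Loads: South carries 40/40. Service 262; fixed 122; total 384.
Next best feasible plan costs 417.

Minimum total cost: 384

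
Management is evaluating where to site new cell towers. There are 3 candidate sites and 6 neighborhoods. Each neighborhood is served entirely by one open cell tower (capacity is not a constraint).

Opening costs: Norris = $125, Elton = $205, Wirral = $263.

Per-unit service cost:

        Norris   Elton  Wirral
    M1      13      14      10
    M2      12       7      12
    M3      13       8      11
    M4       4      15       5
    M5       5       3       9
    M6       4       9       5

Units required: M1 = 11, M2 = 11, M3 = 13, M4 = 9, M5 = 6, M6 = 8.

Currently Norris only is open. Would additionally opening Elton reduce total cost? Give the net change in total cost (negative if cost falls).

Current service cost with {Norris}: 542.
Adding Elton: each neighborhood re-picks its cheapest; new service cost 410, saving 132.
Extra fixed cost: 205. Net change = 205 − 132 = 73.
(Totals: 667 → 740.)

No — net change +73 (cost rises by 73).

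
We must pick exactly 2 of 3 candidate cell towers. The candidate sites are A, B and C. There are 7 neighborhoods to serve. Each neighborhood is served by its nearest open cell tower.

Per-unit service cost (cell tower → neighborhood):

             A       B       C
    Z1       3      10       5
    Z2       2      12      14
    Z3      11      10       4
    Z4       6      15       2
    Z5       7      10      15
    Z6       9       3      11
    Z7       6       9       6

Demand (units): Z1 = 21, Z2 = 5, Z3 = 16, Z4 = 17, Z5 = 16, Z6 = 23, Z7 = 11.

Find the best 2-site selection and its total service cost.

With exactly 2 open, each neighborhood uses its cheapest among the chosen.
{A, C}: Z1→A 3·21=63, Z2→A 2·5=10, Z3→C 4·16=64, Z4→C 2·17=34, Z5→A 7·16=112, Z6→A 9·23=207, Z7→A 6·11=66. Service cost 556.
{B, C}: service cost 558
{A, B}: service cost 582
Among all 3 size-2 choices, {A, C} is lowest.

Choose A and C; total service cost 556.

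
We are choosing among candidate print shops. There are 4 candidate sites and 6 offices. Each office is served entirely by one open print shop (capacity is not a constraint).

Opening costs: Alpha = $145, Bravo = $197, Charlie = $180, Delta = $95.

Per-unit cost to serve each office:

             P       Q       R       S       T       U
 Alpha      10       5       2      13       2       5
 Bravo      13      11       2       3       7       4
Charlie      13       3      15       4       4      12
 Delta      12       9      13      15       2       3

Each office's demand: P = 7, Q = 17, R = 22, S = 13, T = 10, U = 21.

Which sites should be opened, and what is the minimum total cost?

For any fixed open set, each office goes to its cheapest open site; total = fixed + service.
{Alpha}: P→Alpha 10·7=70, Q→Alpha 5·17=85, R→Alpha 2·22=44, S→Alpha 13·13=169, T→Alpha 2·10=20, U→Alpha 5·21=105. Service 493; fixed 145; total 638.
{Alpha, Charlie}: P→Alpha 10·7=70, Q→Charlie 3·17=51, R→Alpha 2·22=44, S→Charlie 4·13=52, T→Alpha 2·10=20, U→Alpha 5·21=105. Service 342; fixed 325; total 667.
{Alpha, Bravo}: service 342 + fixed 342 = 684
{Alpha, Bravo, Charlie, Delta}: P→Alpha 10·7=70, Q→Charlie 3·17=51, R→Alpha 2·22=44, S→Bravo 3·13=39, T→Alpha 2·10=20, U→Delta 3·21=63. Service 287; fixed 617; total 904.
(All 15 nonempty subsets were checked; Alpha only is lowest.)

Open Alpha only; minimum total cost 638.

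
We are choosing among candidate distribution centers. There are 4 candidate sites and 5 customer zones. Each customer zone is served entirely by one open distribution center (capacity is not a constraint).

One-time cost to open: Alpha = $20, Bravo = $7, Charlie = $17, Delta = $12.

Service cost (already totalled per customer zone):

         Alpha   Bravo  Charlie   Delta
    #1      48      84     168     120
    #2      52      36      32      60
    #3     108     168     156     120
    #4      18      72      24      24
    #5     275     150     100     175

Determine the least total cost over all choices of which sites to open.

Minimum total cost: 343

For any fixed open set, each customer zone goes to its cheapest open site; total = fixed + service.
{Alpha, Charlie}: #1→Alpha 48, #2→Charlie 32, #3→Alpha 108, #4→Alpha 18, #5→Charlie 100. Service 306; fixed 37; total 343.
{Alpha, Bravo, Charlie}: #1→Alpha 48, #2→Charlie 32, #3→Alpha 108, #4→Alpha 18, #5→Charlie 100. Service 306; fixed 44; total 350.
{Alpha, Charlie, Delta}: #1→Alpha 48, #2→Charlie 32, #3→Alpha 108, #4→Alpha 18, #5→Charlie 100. Service 306; fixed 49; total 355.
{Alpha, Bravo, Charlie, Delta}: service 306 + fixed 56 = 362
(All 15 nonempty subsets were checked; Alpha and Charlie is lowest.)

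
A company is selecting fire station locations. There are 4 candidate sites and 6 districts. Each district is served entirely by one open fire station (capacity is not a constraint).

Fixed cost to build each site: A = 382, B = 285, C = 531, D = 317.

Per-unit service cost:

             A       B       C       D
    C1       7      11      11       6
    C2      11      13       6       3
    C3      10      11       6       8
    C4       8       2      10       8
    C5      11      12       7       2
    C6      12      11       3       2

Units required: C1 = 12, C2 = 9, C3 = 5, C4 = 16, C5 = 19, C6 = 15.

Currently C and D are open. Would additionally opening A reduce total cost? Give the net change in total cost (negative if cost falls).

No — net change +382 (cost rises by 382).

Current service cost with {C, D}: 325.
Adding A: each district re-picks its cheapest; new service cost 325, saving 0.
Extra fixed cost: 382. Net change = 382 − 0 = 382.
(Totals: 1173 → 1555.)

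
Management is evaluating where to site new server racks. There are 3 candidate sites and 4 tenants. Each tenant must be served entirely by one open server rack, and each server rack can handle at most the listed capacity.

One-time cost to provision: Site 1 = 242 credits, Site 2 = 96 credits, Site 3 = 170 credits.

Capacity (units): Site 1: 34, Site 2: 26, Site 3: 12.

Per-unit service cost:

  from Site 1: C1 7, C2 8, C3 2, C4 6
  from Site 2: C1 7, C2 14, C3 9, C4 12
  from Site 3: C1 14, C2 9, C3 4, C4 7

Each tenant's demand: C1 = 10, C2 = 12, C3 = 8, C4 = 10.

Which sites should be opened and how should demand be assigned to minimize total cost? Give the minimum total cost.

Open {Site 1, Site 2}: C1→Site 2 7·10=70, C2→Site 1 8·12=96, C3→Site 1 2·8=16, C4→Site 1 6·10=60.
Loads: Site 1 carries 30/34, Site 2 carries 10/26. Service 242; fixed 338; total 580.
Next best feasible plan costs 636.

Minimum total cost: 580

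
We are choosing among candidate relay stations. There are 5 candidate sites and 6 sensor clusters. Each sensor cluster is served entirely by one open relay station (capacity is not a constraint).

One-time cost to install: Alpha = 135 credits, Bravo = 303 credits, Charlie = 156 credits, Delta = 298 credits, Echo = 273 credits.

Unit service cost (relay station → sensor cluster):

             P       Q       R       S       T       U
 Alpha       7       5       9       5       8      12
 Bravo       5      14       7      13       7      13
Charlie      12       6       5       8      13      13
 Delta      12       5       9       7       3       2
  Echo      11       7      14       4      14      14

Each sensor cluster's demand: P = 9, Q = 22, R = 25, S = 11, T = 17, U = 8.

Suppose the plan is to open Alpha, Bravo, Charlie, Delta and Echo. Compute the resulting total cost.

Total cost: 1556

Each sensor cluster is assigned to its cheapest site among the open ones.
{Alpha, Bravo, Charlie, Delta, Echo}: P→Bravo 5·9=45, Q→Alpha 5·22=110, R→Charlie 5·25=125, S→Echo 4·11=44, T→Delta 3·17=51, U→Delta 2·8=16. Service 391; fixed 1165; total 1556.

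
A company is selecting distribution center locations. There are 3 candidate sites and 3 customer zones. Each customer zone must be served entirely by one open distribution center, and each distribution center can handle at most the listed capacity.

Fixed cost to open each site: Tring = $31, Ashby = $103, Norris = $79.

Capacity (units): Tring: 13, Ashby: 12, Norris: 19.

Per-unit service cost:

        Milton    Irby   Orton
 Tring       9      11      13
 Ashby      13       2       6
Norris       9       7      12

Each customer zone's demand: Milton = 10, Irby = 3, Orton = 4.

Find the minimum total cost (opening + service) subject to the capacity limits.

Open {Norris}: Milton→Norris 9·10=90, Irby→Norris 7·3=21, Orton→Norris 12·4=48.
Loads: Norris carries 17/19. Service 159; fixed 79; total 238.
Next best feasible plan costs 254.

Minimum total cost: 238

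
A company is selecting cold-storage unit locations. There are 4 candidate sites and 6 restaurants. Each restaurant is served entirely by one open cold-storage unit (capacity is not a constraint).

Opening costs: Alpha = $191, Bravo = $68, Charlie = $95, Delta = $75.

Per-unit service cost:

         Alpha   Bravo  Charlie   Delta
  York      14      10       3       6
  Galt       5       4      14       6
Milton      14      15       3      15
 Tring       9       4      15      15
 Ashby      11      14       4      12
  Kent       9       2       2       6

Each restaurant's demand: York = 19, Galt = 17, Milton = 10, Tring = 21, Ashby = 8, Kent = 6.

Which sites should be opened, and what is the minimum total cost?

For any fixed open set, each restaurant goes to its cheapest open site; total = fixed + service.
{Bravo, Charlie}: York→Charlie 3·19=57, Galt→Bravo 4·17=68, Milton→Charlie 3·10=30, Tring→Bravo 4·21=84, Ashby→Charlie 4·8=32, Kent→Bravo 2·6=12. Service 283; fixed 163; total 446.
{Bravo, Charlie, Delta}: York→Charlie 3·19=57, Galt→Bravo 4·17=68, Milton→Charlie 3·10=30, Tring→Bravo 4·21=84, Ashby→Charlie 4·8=32, Kent→Bravo 2·6=12. Service 283; fixed 238; total 521.
{Alpha, Bravo, Charlie}: service 283 + fixed 354 = 637
{Alpha, Bravo, Charlie, Delta}: service 283 + fixed 429 = 712
No other subset beats 446.

Open Bravo and Charlie; minimum total cost 446.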